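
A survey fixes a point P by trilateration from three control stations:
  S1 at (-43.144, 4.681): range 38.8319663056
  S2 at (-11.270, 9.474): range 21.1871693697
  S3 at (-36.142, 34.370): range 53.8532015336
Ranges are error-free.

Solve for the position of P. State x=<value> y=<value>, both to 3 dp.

x=-7.811 y=-11.429

eq1: (x + 43.144)² + (y − 4.681)² = 38.8319663056²
eq2: (x + 11.270)² + (y − 9.474)² = 21.1871693697²
eq3: (x + 36.142)² + (y − 34.370)² = 53.8532015336²
eq3−eq1, eq3−eq2 (x²,y² cancel):
  -14.004·x − 59.378·y = 788.021141
  49.744·x − 49.792·y = 180.499682
det = -14.004·-49.792 − -59.378·49.744 = 3650.986400
x = (788.021141·-49.792 − -59.378·180.499682) / 3650.986400 = -7.811434
y = (-14.004·180.499682 − 788.021141·49.744) / 3650.986400 = -11.428977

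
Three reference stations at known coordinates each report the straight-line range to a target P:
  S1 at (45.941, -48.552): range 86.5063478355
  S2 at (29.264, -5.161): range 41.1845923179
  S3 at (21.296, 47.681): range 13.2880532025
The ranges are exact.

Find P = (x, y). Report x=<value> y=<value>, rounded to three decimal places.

eq1: (x − 45.941)² + (y + 48.552)² = 86.5063478355²
eq2: (x − 29.264)² + (y + 5.161)² = 41.1845923179²
eq3: (x − 21.296)² + (y − 47.681)² = 13.2880532025²
eq3−eq2, eq3−eq1 (x²,y² cancel):
  15.936·x − 105.684·y = -3363.578046
  49.290·x − 192.466·y = -5565.901050
det = 15.936·-192.466 − -105.684·49.290 = 2142.026184
x = (-3363.578046·-192.466 − -105.684·-5565.901050) / 2142.026184 = 27.612980
y = (15.936·-5565.901050 − -3363.578046·49.290) / 2142.026184 = 35.990486

x=27.613 y=35.990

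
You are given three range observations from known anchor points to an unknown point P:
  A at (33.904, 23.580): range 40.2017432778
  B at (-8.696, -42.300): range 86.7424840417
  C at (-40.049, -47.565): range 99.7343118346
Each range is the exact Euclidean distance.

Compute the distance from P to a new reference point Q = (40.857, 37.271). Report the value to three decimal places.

eq1: (x − 33.904)² + (y − 23.580)² = 40.2017432778²
eq2: (x + 8.696)² + (y + 42.300)² = 86.7424840417²
eq3: (x + 40.049)² + (y + 47.565)² = 99.7343118346²
eq2−eq1, eq2−eq3 (x²,y² cancel):
  85.200·x + 131.760·y = 5748.665575
  -62.706·x − 10.530·y = -421.233209
det = 85.200·-10.530 − 131.760·-62.706 = 7364.986560
x = (5748.665575·-10.530 − 131.760·-421.233209) / 7364.986560 = -0.683200
y = (85.200·-421.233209 − 5748.665575·-62.706) / 7364.986560 = 44.071602
|P − Q| = √((-0.683200 − 40.857)² + (44.071602 − 37.271)²) = 42.093187

42.093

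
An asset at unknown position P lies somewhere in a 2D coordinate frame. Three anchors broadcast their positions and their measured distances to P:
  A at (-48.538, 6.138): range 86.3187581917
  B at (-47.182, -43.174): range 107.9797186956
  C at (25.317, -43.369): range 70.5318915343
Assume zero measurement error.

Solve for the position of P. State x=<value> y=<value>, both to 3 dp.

eq1: (x + 48.538)² + (y − 6.138)² = 86.3187581917²
eq2: (x + 47.182)² + (y + 43.174)² = 107.9797186956²
eq3: (x − 25.317)² + (y + 43.369)² = 70.5318915343²
eq1−eq3, eq1−eq2 (x²,y² cancel):
  147.710·x − 99.014·y = 2604.388454
  2.712·x − 98.624·y = -2512.168722
det = 147.710·-98.624 − -99.014·2.712 = -14299.225072
x = (2604.388454·-98.624 − -99.014·-2512.168722) / -14299.225072 = 35.358215
y = (147.710·-2512.168722 − 2604.388454·2.712) / -14299.225072 = 26.444478

x=35.358 y=26.444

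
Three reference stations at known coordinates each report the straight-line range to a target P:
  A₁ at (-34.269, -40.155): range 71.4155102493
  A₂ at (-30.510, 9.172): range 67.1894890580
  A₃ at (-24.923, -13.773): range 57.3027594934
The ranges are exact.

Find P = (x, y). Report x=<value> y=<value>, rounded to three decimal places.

x=32.375 y=-14.490

eq1: (x + 34.269)² + (y + 40.155)² = 71.4155102493²
eq2: (x + 30.510)² + (y − 9.172)² = 67.1894890580²
eq3: (x + 24.923)² + (y + 13.773)² = 57.3027594934²
eq3−eq2, eq3−eq1 (x²,y² cancel):
  -11.174·x + 45.890·y = -1026.686968
  -18.692·x − 52.764·y = 159.368069
det = -11.174·-52.764 − 45.890·-18.692 = 1447.360816
x = (-1026.686968·-52.764 − 45.890·159.368069) / 1447.360816 = 32.375279
y = (-11.174·159.368069 − -1026.686968·-18.692) / 1447.360816 = -14.489553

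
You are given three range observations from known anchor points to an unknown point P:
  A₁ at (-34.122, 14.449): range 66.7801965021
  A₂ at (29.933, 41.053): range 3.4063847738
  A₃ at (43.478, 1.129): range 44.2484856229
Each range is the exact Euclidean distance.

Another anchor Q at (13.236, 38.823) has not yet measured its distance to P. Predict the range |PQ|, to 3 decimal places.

eq1: (x + 34.122)² + (y − 14.449)² = 66.7801965021²
eq2: (x − 29.933)² + (y − 41.053)² = 3.4063847738²
eq3: (x − 43.478)² + (y − 1.129)² = 44.2484856229²
eq2−eq1, eq2−eq3 (x²,y² cancel):
  -128.110·x − 53.208·y = -5656.240001
  27.090·x − 79.848·y = -2636.047196
det = -128.110·-79.848 − -53.208·27.090 = 11670.732000
x = (-5656.240001·-79.848 − -53.208·-2636.047196) / 11670.732000 = 26.680473
y = (-128.110·-2636.047196 − -5656.240001·27.090) / 11670.732000 = 42.065189
|P − Q| = √((26.680473 − 13.236)² + (42.065189 − 38.823)²) = 13.829882

13.830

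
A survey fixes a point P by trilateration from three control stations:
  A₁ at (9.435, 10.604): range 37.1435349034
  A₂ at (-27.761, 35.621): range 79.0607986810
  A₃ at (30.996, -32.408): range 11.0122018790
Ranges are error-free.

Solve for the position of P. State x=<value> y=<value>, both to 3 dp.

eq1: (x − 9.435)² + (y − 10.604)² = 37.1435349034²
eq2: (x + 27.761)² + (y − 35.621)² = 79.0607986810²
eq3: (x − 30.996)² + (y + 32.408)² = 11.0122018790²
eq3−eq1, eq3−eq2 (x²,y² cancel):
  -43.122·x + 86.024·y = -3067.940034
  -117.514·x + 136.058·y = -6100.843016
det = -43.122·136.058 − 86.024·-117.514 = 4241.931260
x = (-3067.940034·136.058 − 86.024·-6100.843016) / 4241.931260 = 25.318924
y = (-43.122·-6100.843016 − -3067.940034·-117.514) / 4241.931260 = -22.971931

x=25.319 y=-22.972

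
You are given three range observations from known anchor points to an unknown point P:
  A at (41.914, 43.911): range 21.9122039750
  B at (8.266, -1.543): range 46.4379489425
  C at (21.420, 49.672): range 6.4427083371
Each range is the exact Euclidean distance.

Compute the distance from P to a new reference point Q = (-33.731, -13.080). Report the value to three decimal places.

eq1: (x − 41.914)² + (y − 43.911)² = 21.9122039750²
eq2: (x − 8.266)² + (y + 1.543)² = 46.4379489425²
eq3: (x − 21.420)² + (y − 49.672)² = 6.4427083371²
eq3−eq1, eq3−eq2 (x²,y² cancel):
  40.988·x − 11.522·y = 320.199141
  -26.308·x − 102.430·y = -4970.390990
det = 40.988·-102.430 − -11.522·-26.308 = -4501.521616
x = (320.199141·-102.430 − -11.522·-4970.390990) / -4501.521616 = 20.008089
y = (40.988·-4970.390990 − 320.199141·-26.308) / -4501.521616 = 43.385904
|P − Q| = √((20.008089 − -33.731)² + (43.385904 − -13.080)²) = 77.950548

77.951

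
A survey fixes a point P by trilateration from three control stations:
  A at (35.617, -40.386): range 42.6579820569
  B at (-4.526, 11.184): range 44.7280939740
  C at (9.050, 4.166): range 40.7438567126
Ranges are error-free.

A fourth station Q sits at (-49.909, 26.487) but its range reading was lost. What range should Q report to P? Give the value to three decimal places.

eq1: (x − 35.617)² + (y + 40.386)² = 42.6579820569²
eq2: (x + 4.526)² + (y − 11.184)² = 44.7280939740²
eq3: (x − 9.050)² + (y − 4.166)² = 40.7438567126²
eq2−eq1, eq2−eq3 (x²,y² cancel):
  80.286·x − 103.140·y = 2934.932110
  27.152·x − 14.036·y = 294.232055
det = 80.286·-14.036 − -103.140·27.152 = 1673.562984
x = (2934.932110·-14.036 − -103.140·294.232055) / 1673.562984 = -6.481748
y = (80.286·294.232055 − 2934.932110·27.152) / 1673.562984 = -33.501316
|P − Q| = √((-6.481748 − -49.909)² + (-33.501316 − 26.487)²) = 74.057574

74.058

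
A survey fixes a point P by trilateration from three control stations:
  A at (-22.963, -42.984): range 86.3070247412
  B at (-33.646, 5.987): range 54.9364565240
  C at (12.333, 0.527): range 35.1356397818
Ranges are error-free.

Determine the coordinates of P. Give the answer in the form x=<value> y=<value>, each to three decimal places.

eq1: (x + 22.963)² + (y + 42.984)² = 86.3070247412²
eq2: (x + 33.646)² + (y − 5.987)² = 54.9364565240²
eq3: (x − 12.333)² + (y − 0.527)² = 35.1356397818²
eq2−eq3, eq2−eq1 (x²,y² cancel):
  91.958·x − 10.920·y = 767.984206
  21.366·x − 97.942·y = -3223.862124
det = 91.958·-97.942 − -10.920·21.366 = -8773.233716
x = (767.984206·-97.942 − -10.920·-3223.862124) / -8773.233716 = 12.586292
y = (91.958·-3223.862124 − 767.984206·21.366) / -8773.233716 = 35.661727

x=12.586 y=35.662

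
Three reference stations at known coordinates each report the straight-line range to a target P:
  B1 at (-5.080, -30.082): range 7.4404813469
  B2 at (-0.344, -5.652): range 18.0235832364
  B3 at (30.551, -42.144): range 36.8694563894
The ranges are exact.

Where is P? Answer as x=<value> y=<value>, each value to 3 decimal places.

x=-1.343 y=-23.648

eq1: (x + 5.080)² + (y + 30.082)² = 7.4404813469²
eq2: (x + 0.344)² + (y + 5.652)² = 18.0235832364²
eq3: (x − 30.551)² + (y + 42.144)² = 36.8694563894²
eq2−eq3, eq2−eq1 (x²,y² cancel):
  61.790·x − 72.984·y = 1642.909635
  -9.472·x − 48.860·y = 1168.158474
det = 61.790·-48.860 − -72.984·-9.472 = -3710.363848
x = (1642.909635·-48.860 − -72.984·1168.158474) / -3710.363848 = -1.343349
y = (61.790·1168.158474 − 1642.909635·-9.472) / -3710.363848 = -23.647857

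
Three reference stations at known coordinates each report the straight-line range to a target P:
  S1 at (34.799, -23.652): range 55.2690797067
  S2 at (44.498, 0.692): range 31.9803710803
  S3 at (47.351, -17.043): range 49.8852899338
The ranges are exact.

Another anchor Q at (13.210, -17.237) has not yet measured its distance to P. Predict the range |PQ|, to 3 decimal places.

eq1: (x − 34.799)² + (y + 23.652)² = 55.2690797067²
eq2: (x − 44.498)² + (y − 0.692)² = 31.9803710803²
eq3: (x − 47.351)² + (y + 17.043)² = 49.8852899338²
eq1−eq3, eq1−eq2 (x²,y² cancel):
  25.104·x + 13.218·y = 1328.322565
  19.398·x + 48.688·y = 2242.090400
det = 25.104·48.688 − 13.218·19.398 = 965.860788
x = (1328.322565·48.688 − 13.218·2242.090400) / 965.860788 = 36.275847
y = (25.104·2242.090400 − 1328.322565·19.398) / 965.860788 = 31.597345
|P − Q| = √((36.275847 − 13.210)² + (31.597345 − -17.237)²) = 54.007652

54.008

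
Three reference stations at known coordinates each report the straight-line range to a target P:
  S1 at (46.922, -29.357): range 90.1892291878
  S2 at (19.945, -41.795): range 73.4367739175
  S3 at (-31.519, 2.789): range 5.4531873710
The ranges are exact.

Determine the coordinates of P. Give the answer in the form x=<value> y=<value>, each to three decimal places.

x=-36.283 y=5.442

eq1: (x − 46.922)² + (y + 29.357)² = 90.1892291878²
eq2: (x − 19.945)² + (y + 41.795)² = 73.4367739175²
eq3: (x + 31.519)² + (y − 2.789)² = 5.4531873710²
eq1−eq2, eq1−eq3 (x²,y² cancel):
  -53.954·x − 24.876·y = 1822.254815
  -156.882·x + 64.292·y = 6042.078158
det = -53.954·64.292 − -24.876·-156.882 = -7371.407200
x = (1822.254815·64.292 − -24.876·6042.078158) / -7371.407200 = -36.283322
y = (-53.954·6042.078158 − 1822.254815·-156.882) / -7371.407200 = 5.442015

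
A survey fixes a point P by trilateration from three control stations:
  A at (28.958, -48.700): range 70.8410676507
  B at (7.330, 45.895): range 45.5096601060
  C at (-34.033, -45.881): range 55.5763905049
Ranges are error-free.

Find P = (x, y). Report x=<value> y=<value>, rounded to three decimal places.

eq1: (x − 28.958)² + (y + 48.700)² = 70.8410676507²
eq2: (x − 7.330)² + (y − 45.895)² = 45.5096601060²
eq3: (x + 34.033)² + (y + 45.881)² = 55.5763905049²
eq1−eq3, eq1−eq2 (x²,y² cancel):
  -125.982·x + 5.638·y = 1982.777170
  -43.256·x + 189.190·y = 1897.151864
det = -125.982·189.190 − 5.638·-43.256 = -23590.657252
x = (1982.777170·189.190 − 5.638·1897.151864) / -23590.657252 = -15.447873
y = (-125.982·1897.151864 − 1982.777170·-43.256) / -23590.657252 = 6.495791

x=-15.448 y=6.496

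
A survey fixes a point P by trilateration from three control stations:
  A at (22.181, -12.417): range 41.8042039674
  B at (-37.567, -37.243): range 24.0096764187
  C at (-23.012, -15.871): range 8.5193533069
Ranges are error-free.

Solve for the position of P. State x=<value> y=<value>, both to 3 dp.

eq1: (x − 22.181)² + (y + 12.417)² = 41.8042039674²
eq2: (x + 37.567)² + (y + 37.243)² = 24.0096764187²
eq3: (x + 23.012)² + (y + 15.871)² = 8.5193533069²
eq1−eq3, eq1−eq2 (x²,y² cancel):
  -90.386·x − 6.908·y = 1810.274224
  -119.496·x − 49.652·y = 3323.268796
det = -90.386·-49.652 − -6.908·-119.496 = 3662.367304
x = (1810.274224·-49.652 − -6.908·3323.268796) / 3662.367304 = -18.274135
y = (-90.386·3323.268796 − 1810.274224·-119.496) / 3662.367304 = -22.951397

x=-18.274 y=-22.951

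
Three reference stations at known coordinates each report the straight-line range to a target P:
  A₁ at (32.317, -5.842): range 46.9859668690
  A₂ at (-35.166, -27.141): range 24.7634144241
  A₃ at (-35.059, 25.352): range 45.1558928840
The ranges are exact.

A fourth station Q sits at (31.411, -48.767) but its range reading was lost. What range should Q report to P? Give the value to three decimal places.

56.767

eq1: (x − 32.317)² + (y + 5.842)² = 46.9859668690²
eq2: (x + 35.166)² + (y + 27.141)² = 24.7634144241²
eq3: (x + 35.059)² + (y − 25.352)² = 45.1558928840²
eq2−eq1, eq2−eq3 (x²,y² cancel):
  134.966·x + 42.598·y = -2489.218373
  0.214·x + 104.986·y = -1527.252020
det = 134.966·104.986 − 42.598·0.214 = 14160.424504
x = (-2489.218373·104.986 − 42.598·-1527.252020) / 14160.424504 = -13.860827
y = (134.966·-1527.252020 − -2489.218373·0.214) / 14160.424504 = -14.518944
|P − Q| = √((-13.860827 − 31.411)² + (-14.518944 − -48.767)²) = 56.766784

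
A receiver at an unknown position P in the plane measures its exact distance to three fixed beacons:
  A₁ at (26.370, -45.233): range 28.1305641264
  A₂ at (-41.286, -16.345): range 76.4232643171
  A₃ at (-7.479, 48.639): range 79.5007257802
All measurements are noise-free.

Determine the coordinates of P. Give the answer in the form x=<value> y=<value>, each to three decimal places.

eq1: (x − 26.370)² + (y + 45.233)² = 28.1305641264²
eq2: (x + 41.286)² + (y + 16.345)² = 76.4232643171²
eq3: (x + 7.479)² + (y − 48.639)² = 79.5007257802²
eq1−eq3, eq1−eq2 (x²,y² cancel):
  -67.698·x + 187.744·y = -5848.750189
  -135.312·x + 57.776·y = -5818.895059
det = -67.698·57.776 − 187.744·-135.312 = 21492.696480
x = (-5848.750189·57.776 − 187.744·-5818.895059) / 21492.696480 = 35.107053
y = (-67.698·-5818.895059 − -5848.750189·-135.312) / 21492.696480 = -18.493656

x=35.107 y=-18.494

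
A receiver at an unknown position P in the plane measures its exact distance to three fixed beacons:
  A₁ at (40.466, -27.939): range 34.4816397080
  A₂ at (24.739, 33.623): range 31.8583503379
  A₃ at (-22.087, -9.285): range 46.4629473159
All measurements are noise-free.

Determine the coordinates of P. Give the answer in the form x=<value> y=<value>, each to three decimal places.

eq1: (x − 40.466)² + (y + 27.939)² = 34.4816397080²
eq2: (x − 24.739)² + (y − 33.623)² = 31.8583503379²
eq3: (x + 22.087)² + (y + 9.285)² = 46.4629473159²
eq3−eq1, eq3−eq2 (x²,y² cancel):
  125.106·x − 37.308·y = 2813.860079
  93.652·x + 85.816·y = 2312.328443
det = 125.106·85.816 − -37.308·93.652 = 14230.065312
x = (2813.860079·85.816 − -37.308·2312.328443) / 14230.065312 = 23.031698
y = (125.106·2312.328443 − 2813.860079·93.652) / 14230.065312 = 1.810430

x=23.032 y=1.810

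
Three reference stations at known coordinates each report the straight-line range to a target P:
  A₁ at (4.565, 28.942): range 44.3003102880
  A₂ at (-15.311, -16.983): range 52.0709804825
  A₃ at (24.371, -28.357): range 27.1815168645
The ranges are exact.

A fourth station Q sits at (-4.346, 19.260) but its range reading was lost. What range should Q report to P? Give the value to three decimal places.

eq1: (x − 4.565)² + (y − 28.942)² = 44.3003102880²
eq2: (x + 15.311)² + (y + 16.983)² = 52.0709804825²
eq3: (x − 24.371)² + (y + 28.357)² = 27.1815168645²
eq2−eq3, eq2−eq1 (x²,y² cancel):
  79.364·x − 22.748·y = 2847.768229
  39.752·x + 91.850·y = 1084.499096
det = 79.364·91.850 − -22.748·39.752 = 8193.861896
x = (2847.768229·91.850 − -22.748·1084.499096) / 8193.861896 = 34.933185
y = (79.364·1084.499096 − 2847.768229·39.752) / 8193.861896 = -3.311539
|P − Q| = √((34.933185 − -4.346)² + (-3.311539 − 19.260)²) = 45.302636

45.303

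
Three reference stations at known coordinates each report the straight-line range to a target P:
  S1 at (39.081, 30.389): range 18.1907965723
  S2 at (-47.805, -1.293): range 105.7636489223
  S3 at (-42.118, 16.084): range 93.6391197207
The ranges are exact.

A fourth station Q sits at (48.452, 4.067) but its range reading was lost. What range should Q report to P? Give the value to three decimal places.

43.107

eq1: (x − 39.081)² + (y − 30.389)² = 18.1907965723²
eq2: (x + 47.805)² + (y + 1.293)² = 105.7636489223²
eq3: (x + 42.118)² + (y − 16.084)² = 93.6391197207²
eq2−eq3, eq2−eq1 (x²,y² cancel):
  11.374·x + 34.754·y = 2163.295797
  173.772·x + 63.364·y = 11018.870361
det = 11.374·63.364 − 34.754·173.772 = -5318.569952
x = (2163.295797·63.364 − 34.754·11018.870361) / -5318.569952 = 46.229484
y = (11.374·11018.870361 − 2163.295797·173.772) / -5318.569952 = 47.116350
|P − Q| = √((46.229484 − 48.452)² + (47.116350 − 4.067)²) = 43.106683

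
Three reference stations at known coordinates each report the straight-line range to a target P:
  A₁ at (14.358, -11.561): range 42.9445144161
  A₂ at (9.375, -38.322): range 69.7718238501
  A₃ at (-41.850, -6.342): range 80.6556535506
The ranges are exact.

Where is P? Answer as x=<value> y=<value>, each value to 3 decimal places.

x=31.145 y=27.967

eq1: (x − 14.358)² + (y + 11.561)² = 42.9445144161²
eq2: (x − 9.375)² + (y + 38.322)² = 69.7718238501²
eq3: (x + 41.850)² + (y + 6.342)² = 80.6556535506²
eq2−eq3, eq2−eq1 (x²,y² cancel):
  -102.450·x + 63.960·y = -1402.049891
  9.966·x + 53.522·y = 1807.218661
det = -102.450·53.522 − 63.960·9.966 = -6120.754260
x = (-1402.049891·53.522 − 63.960·1807.218661) / -6120.754260 = 31.144890
y = (-102.450·1807.218661 − -1402.049891·9.966) / -6120.754260 = 27.966606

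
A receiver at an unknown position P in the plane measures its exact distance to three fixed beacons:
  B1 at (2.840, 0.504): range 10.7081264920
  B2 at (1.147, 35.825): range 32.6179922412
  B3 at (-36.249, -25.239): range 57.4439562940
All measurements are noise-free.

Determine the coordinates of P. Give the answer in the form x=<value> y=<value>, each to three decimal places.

x=12.450 y=5.228

eq1: (x − 2.840)² + (y − 0.504)² = 10.7081264920²
eq2: (x − 1.147)² + (y − 35.825)² = 32.6179922412²
eq3: (x + 36.249)² + (y + 25.239)² = 57.4439562940²
eq3−eq2, eq3−eq1 (x²,y² cancel):
  74.792·x + 122.128·y = 1569.623809
  78.178·x + 51.486·y = 1242.466636
det = 74.792·51.486 − 122.128·78.178 = -5696.981872
x = (1569.623809·51.486 − 122.128·1242.466636) / -5696.981872 = 12.449805
y = (74.792·1242.466636 − 1569.623809·78.178) / -5696.981872 = 5.227941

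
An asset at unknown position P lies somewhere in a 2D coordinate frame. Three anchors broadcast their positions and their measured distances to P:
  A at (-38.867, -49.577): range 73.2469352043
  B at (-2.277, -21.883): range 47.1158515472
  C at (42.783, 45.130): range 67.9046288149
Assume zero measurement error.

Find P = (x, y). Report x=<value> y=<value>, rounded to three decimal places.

eq1: (x + 38.867)² + (y + 49.577)² = 73.2469352043²
eq2: (x + 2.277)² + (y + 21.883)² = 47.1158515472²
eq3: (x − 42.783)² + (y − 45.130)² = 67.9046288149²
eq3−eq1, eq3−eq2 (x²,y² cancel):
  -163.300·x − 189.414·y = -652.654273
  -90.120·x − 134.026·y = -991.916424
det = -163.300·-134.026 − -189.414·-90.120 = 4816.456120
x = (-652.654273·-134.026 − -189.414·-991.916424) / 4816.456120 = -20.847323
y = (-163.300·-991.916424 − -652.654273·-90.120) / 4816.456120 = 21.418808

x=-20.847 y=21.419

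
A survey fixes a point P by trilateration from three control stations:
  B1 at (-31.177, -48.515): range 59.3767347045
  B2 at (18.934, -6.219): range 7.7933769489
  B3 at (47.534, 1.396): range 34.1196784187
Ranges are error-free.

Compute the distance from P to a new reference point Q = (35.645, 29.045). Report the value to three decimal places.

eq1: (x + 31.177)² + (y + 48.515)² = 59.3767347045²
eq2: (x − 18.934)² + (y + 6.219)² = 7.7933769489²
eq3: (x − 47.534)² + (y − 1.396)² = 34.1196784187²
eq1−eq3, eq1−eq2 (x²,y² cancel):
  157.422·x + 99.822·y = 1297.163587
  100.222·x + 84.592·y = 536.321663
det = 157.422·84.592 − 99.822·100.222 = 3312.281340
x = (1297.163587·84.592 − 99.822·536.321663) / 3312.281340 = 16.965033
y = (157.422·536.321663 − 1297.163587·100.222) / 3312.281340 = -13.759550
|P − Q| = √((16.965033 − 35.645)² + (-13.759550 − 29.045)²) = 46.703005

46.703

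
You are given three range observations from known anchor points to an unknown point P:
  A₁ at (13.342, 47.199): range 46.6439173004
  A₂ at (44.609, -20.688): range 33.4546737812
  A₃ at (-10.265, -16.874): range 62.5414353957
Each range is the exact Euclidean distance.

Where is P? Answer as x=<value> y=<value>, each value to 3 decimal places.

x=44.807 y=12.766

eq1: (x − 13.342)² + (y − 47.199)² = 46.6439173004²
eq2: (x − 44.609)² + (y + 20.688)² = 33.4546737812²
eq3: (x + 10.265)² + (y + 16.874)² = 62.5414353957²
eq1−eq3, eq1−eq2 (x²,y² cancel):
  -47.214·x − 128.146·y = -3751.428584
  62.534·x − 135.774·y = 1068.641483
det = -47.214·-135.774 − -128.146·62.534 = 14423.915600
x = (-3751.428584·-135.774 − -128.146·1068.641483) / 14423.915600 = 44.806737
y = (-47.214·1068.641483 − -3751.428584·62.534) / 14423.915600 = 12.766089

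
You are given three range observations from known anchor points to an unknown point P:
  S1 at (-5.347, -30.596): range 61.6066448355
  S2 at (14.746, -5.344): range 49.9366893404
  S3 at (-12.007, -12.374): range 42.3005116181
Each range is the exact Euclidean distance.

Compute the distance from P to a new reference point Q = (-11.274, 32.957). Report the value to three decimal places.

eq1: (x + 5.347)² + (y + 30.596)² = 61.6066448355²
eq2: (x − 14.746)² + (y + 5.344)² = 49.9366893404²
eq3: (x + 12.007)² + (y + 12.374)² = 42.3005116181²
eq3−eq1, eq3−eq2 (x²,y² cancel):
  13.320·x − 36.444·y = -1338.623705
  53.506·x + 14.060·y = -755.620732
det = 13.320·14.060 − -36.444·53.506 = 2137.251864
x = (-1338.623705·14.060 − -36.444·-755.620732) / 2137.251864 = -21.690888
y = (13.320·-755.620732 − -1338.623705·53.506) / 2137.251864 = 28.803125
|P − Q| = √((-21.690888 − -11.274)² + (28.803125 − 32.957)²) = 11.214555

11.215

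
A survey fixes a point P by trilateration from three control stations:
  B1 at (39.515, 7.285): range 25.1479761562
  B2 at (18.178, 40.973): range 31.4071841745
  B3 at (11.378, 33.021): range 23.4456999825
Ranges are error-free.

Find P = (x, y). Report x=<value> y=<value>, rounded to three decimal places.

eq1: (x − 39.515)² + (y − 7.285)² = 25.1479761562²
eq2: (x − 18.178)² + (y − 40.973)² = 31.4071841745²
eq3: (x − 11.378)² + (y − 33.021)² = 23.4456999825²
eq1−eq2, eq1−eq3 (x²,y² cancel):
  -42.674·x + 67.376·y = 40.729450
  -56.274·x + 51.472·y = -311.941268
det = -42.674·51.472 − 67.376·-56.274 = 1595.000896
x = (40.729450·51.472 − 67.376·-311.941268) / 1595.000896 = 14.491391
y = (-42.674·-311.941268 − 40.729450·-56.274) / 1595.000896 = 9.782935

x=14.491 y=9.783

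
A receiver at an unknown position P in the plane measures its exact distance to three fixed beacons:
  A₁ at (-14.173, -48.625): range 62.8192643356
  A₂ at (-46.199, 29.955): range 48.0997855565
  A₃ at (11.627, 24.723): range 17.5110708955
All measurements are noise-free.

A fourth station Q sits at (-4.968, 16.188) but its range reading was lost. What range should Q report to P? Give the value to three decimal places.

5.002

eq1: (x + 14.173)² + (y + 48.625)² = 62.8192643356²
eq2: (x + 46.199)² + (y − 29.955)² = 48.0997855565²
eq3: (x − 11.627)² + (y − 24.723)² = 17.5110708955²
eq3−eq1, eq3−eq2 (x²,y² cancel):
  -51.600·x − 146.696·y = -1820.771672
  -115.652·x + 10.464·y = 278.284001
det = -51.600·10.464 − -146.696·-115.652 = -17505.628192
x = (-1820.771672·10.464 − -146.696·278.284001) / -17505.628192 = -1.243634
y = (-51.600·278.284001 − -1820.771672·-115.652) / -17505.628192 = 12.849316
|P − Q| = √((-1.243634 − -4.968)² + (12.849316 − 16.188)²) = 5.001771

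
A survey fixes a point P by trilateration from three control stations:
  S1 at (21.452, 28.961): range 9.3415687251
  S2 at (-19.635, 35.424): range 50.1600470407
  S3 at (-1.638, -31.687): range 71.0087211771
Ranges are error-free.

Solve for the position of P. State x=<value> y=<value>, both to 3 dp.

eq1: (x − 21.452)² + (y − 28.961)² = 9.3415687251²
eq2: (x + 19.635)² + (y − 35.424)² = 50.1600470407²
eq3: (x + 1.638)² + (y + 31.687)² = 71.0087211771²
eq1−eq2, eq1−eq3 (x²,y² cancel):
  -82.174·x + 12.926·y = -2087.300237
  -46.180·x − 121.296·y = -5247.152389
det = -82.174·-121.296 − 12.926·-46.180 = 10564.300184
x = (-2087.300237·-121.296 − 12.926·-5247.152389) / 10564.300184 = 30.385909
y = (-82.174·-5247.152389 − -2087.300237·-46.180) / 10564.300184 = 31.690502

x=30.386 y=31.691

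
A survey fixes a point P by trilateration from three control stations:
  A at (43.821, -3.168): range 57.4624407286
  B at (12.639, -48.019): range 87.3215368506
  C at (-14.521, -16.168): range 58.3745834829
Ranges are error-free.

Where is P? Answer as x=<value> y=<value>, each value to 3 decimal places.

x=4.724 y=38.943

eq1: (x − 43.821)² + (y + 3.168)² = 57.4624407286²
eq2: (x − 12.639)² + (y + 48.019)² = 87.3215368506²
eq3: (x + 14.521)² + (y + 16.168)² = 58.3745834829²
eq2−eq3, eq2−eq1 (x²,y² cancel):
  -54.320·x + 63.702·y = 2224.153784
  62.364·x + 89.702·y = 3787.866286
det = -54.320·89.702 − 63.702·62.364 = -8845.324168
x = (2224.153784·89.702 − 63.702·3787.866286) / -8845.324168 = 4.723808
y = (-54.320·3787.866286 − 2224.153784·62.364) / -8845.324168 = 38.943064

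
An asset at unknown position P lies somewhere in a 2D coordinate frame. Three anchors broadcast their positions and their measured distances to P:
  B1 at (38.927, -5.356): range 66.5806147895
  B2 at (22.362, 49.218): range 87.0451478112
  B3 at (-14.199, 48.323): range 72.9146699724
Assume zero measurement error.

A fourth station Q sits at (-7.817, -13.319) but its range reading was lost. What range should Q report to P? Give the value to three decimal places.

20.163

eq1: (x − 38.927)² + (y + 5.356)² = 66.5806147895²
eq2: (x − 22.362)² + (y − 49.218)² = 87.0451478112²
eq3: (x + 14.199)² + (y − 48.323)² = 72.9146699724²
eq3−eq2, eq3−eq1 (x²,y² cancel):
  73.122·x + 1.790·y = -1874.562022
  106.252·x − 107.358·y = -109.155034
det = 73.122·-107.358 − 1.790·106.252 = -8040.422756
x = (-1874.562022·-107.358 − 1.790·-109.155034) / -8040.422756 = -25.053983
y = (73.122·-109.155034 − -1874.562022·106.252) / -8040.422756 = -23.779139
|P − Q| = √((-25.053983 − -7.817)² + (-23.779139 − -13.319)²) = 20.162542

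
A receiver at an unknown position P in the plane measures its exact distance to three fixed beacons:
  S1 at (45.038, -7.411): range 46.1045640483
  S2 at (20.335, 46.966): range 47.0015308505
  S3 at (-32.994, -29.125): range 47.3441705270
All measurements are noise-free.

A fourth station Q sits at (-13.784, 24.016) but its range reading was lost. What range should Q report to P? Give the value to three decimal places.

eq1: (x − 45.038)² + (y + 7.411)² = 46.1045640483²
eq2: (x − 20.335)² + (y − 46.966)² = 47.0015308505²
eq3: (x + 32.994)² + (y + 29.125)² = 47.3441705270²
eq1−eq2, eq1−eq3 (x²,y² cancel):
  -49.406·x + 108.754·y = 452.459940
  -156.064·x − 43.428·y = -262.314361
det = -49.406·-43.428 − 108.754·-156.064 = 19118.188024
x = (452.459940·-43.428 − 108.754·-262.314361) / 19118.188024 = 0.464391
y = (-49.406·-262.314361 − 452.459940·-156.064) / 19118.188024 = 4.371367
|P − Q| = √((0.464391 − -13.784)² + (4.371367 − 24.016)²) = 24.267844

24.268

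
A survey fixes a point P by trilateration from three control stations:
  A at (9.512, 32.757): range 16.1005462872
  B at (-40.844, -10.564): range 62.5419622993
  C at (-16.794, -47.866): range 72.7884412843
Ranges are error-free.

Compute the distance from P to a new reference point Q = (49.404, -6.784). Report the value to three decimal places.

42.187

eq1: (x − 9.512)² + (y − 32.757)² = 16.1005462872²
eq2: (x + 40.844)² + (y + 10.564)² = 62.5419622993²
eq3: (x + 16.794)² + (y + 47.866)² = 72.7884412843²
eq3−eq1, eq3−eq2 (x²,y² cancel):
  52.612·x + 161.246·y = 3629.236395
  -48.100·x + 74.604·y = 593.298176
det = 52.612·74.604 − 161.246·-48.100 = 11680.998248
x = (3629.236395·74.604 − 161.246·593.298176) / 11680.998248 = 14.989181
y = (52.612·593.298176 − 3629.236395·-48.100) / 11680.998248 = 17.616720
|P − Q| = √((14.989181 − 49.404)² + (17.616720 − -6.784)²) = 42.187379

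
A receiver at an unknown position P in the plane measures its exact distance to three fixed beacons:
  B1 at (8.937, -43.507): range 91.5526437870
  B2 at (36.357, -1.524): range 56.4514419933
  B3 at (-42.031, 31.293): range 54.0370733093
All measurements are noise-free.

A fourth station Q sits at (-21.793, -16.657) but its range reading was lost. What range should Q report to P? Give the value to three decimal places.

eq1: (x − 8.937)² + (y + 43.507)² = 91.5526437870²
eq2: (x − 36.357)² + (y + 1.524)² = 56.4514419933²
eq3: (x + 42.031)² + (y − 31.293)² = 54.0370733093²
eq1−eq2, eq1−eq3 (x²,y² cancel):
  54.840·x + 83.966·y = 4546.546288
  -101.936·x + 149.600·y = 6235.009085
det = 54.840·149.600 − 83.966·-101.936 = 16763.222176
x = (4546.546288·149.600 − 83.966·6235.009085) / 16763.222176 = 9.343941
y = (54.840·6235.009085 − 4546.546288·-101.936) / 16763.222176 = 48.044739
|P − Q| = √((9.343941 − -21.793)² + (48.044739 − -16.657)²) = 71.804068

71.804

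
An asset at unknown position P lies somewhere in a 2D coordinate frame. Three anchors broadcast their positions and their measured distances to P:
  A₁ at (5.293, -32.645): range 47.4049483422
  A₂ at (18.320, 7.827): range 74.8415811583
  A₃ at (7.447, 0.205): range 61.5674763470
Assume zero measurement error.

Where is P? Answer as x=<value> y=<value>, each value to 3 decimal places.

x=-41.951 y=-36.542

eq1: (x − 5.293)² + (y + 32.645)² = 47.4049483422²
eq2: (x − 18.320)² + (y − 7.827)² = 74.8415811583²
eq3: (x − 7.447)² + (y − 0.205)² = 61.5674763470²
eq3−eq1, eq3−eq2 (x²,y² cancel):
  -4.308·x − 65.700·y = 2581.537056
  21.746·x + 15.244·y = -1469.323632
det = -4.308·15.244 − -65.700·21.746 = 1363.041048
x = (2581.537056·15.244 − -65.700·-1469.323632) / 1363.041048 = -41.951496
y = (-4.308·-1469.323632 − 2581.537056·21.746) / 1363.041048 = -36.542009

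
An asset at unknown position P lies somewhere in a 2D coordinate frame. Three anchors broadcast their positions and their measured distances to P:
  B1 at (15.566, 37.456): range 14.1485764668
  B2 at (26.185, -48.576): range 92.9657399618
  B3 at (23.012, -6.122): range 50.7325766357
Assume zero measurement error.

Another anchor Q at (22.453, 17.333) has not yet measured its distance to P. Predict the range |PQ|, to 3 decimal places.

27.586

eq1: (x − 15.566)² + (y − 37.456)² = 14.1485764668²
eq2: (x − 26.185)² + (y + 48.576)² = 92.9657399618²
eq3: (x − 23.012)² + (y + 6.122)² = 50.7325766357²
eq3−eq2, eq3−eq1 (x²,y² cancel):
  6.346·x − 84.908·y = -3590.583502
  -14.892·x + 87.156·y = 3451.833380
det = 6.346·87.156 − -84.908·-14.892 = -711.357960
x = (-3590.583502·87.156 − -84.908·3451.833380) / -711.357960 = 27.908069
y = (6.346·3451.833380 − -3590.583502·-14.892) / -711.357960 = 44.373771
|P − Q| = √((27.908069 − 22.453)² + (44.373771 − 17.333)²) = 27.585522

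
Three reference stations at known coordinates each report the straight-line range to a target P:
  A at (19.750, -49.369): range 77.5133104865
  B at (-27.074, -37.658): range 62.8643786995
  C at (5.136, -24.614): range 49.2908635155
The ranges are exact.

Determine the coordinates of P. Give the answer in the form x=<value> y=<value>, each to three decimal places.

eq1: (x − 19.750)² + (y + 49.369)² = 77.5133104865²
eq2: (x + 27.074)² + (y + 37.658)² = 62.8643786995²
eq3: (x − 5.136)² + (y + 24.614)² = 49.2908635155²
eq3−eq1, eq3−eq2 (x²,y² cancel):
  29.228·x − 49.510·y = -1383.590907
  -64.420·x − 26.088·y = -3.441935
det = 29.228·-26.088 − -49.510·-64.420 = -3951.934264
x = (-1383.590907·-26.088 − -49.510·-3.441935) / -3951.934264 = -9.090412
y = (29.228·-3.441935 − -1383.590907·-64.420) / -3951.934264 = 22.579203

x=-9.090 y=22.579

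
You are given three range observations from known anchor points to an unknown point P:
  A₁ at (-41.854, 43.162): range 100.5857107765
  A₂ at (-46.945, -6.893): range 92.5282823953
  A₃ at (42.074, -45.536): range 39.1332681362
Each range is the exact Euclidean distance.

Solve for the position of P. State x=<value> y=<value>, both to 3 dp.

eq1: (x + 41.854)² + (y − 43.162)² = 100.5857107765²
eq2: (x + 46.945)² + (y + 6.893)² = 92.5282823953²
eq3: (x − 42.074)² + (y + 45.536)² = 39.1332681362²
eq1−eq3, eq1−eq2 (x²,y² cancel):
  167.856·x − 177.396·y = 8815.105749
  -10.182·x − 100.110·y = 192.633083
det = 167.856·-100.110 − -177.396·-10.182 = -18610.310232
x = (8815.105749·-100.110 − -177.396·192.633083) / -18610.310232 = 45.582684
y = (167.856·192.633083 − 8815.105749·-10.182) / -18610.310232 = -6.560343

x=45.583 y=-6.560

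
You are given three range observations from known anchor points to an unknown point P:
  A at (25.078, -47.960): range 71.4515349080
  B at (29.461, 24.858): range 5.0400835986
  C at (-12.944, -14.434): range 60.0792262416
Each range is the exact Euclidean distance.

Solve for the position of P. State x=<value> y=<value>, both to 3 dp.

eq1: (x − 25.078)² + (y + 47.960)² = 71.4515349080²
eq2: (x − 29.461)² + (y − 24.858)² = 5.0400835986²
eq3: (x + 12.944)² + (y + 14.434)² = 60.0792262416²
eq3−eq2, eq3−eq1 (x²,y² cancel):
  84.810·x + 78.584·y = 4694.094176
  76.044·x − 67.052·y = 1057.371777
det = 84.810·-67.052 − 78.584·76.044 = -11662.521816
x = (4694.094176·-67.052 − 78.584·1057.371777) / -11662.521816 = 34.112768
y = (84.810·1057.371777 − 4694.094176·76.044) / -11662.521816 = 22.918028

x=34.113 y=22.918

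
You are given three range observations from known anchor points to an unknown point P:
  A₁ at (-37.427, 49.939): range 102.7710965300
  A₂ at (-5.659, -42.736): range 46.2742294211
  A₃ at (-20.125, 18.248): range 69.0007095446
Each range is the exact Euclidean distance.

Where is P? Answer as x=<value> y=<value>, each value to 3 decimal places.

x=35.796 y=-22.174

eq1: (x + 37.427)² + (y − 49.939)² = 102.7710965300²
eq2: (x + 5.659)² + (y + 42.736)² = 46.2742294211²
eq3: (x + 20.125)² + (y − 18.248)² = 69.0007095446²
eq3−eq2, eq3−eq1 (x²,y² cancel):
  28.932·x − 121.968·y = 3740.178457
  -34.604·x + 63.382·y = -2644.121443
det = 28.932·63.382 − -121.968·-34.604 = -2386.812648
x = (3740.178457·63.382 − -121.968·-2644.121443) / -2386.812648 = 35.795945
y = (28.932·-2644.121443 − 3740.178457·-34.604) / -2386.812648 = -22.174096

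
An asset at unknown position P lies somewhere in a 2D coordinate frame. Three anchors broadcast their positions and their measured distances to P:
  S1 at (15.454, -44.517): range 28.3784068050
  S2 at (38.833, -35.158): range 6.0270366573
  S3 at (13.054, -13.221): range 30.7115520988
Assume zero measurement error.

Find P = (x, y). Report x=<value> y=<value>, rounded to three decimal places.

x=39.312 y=-29.150

eq1: (x − 15.454)² + (y + 44.517)² = 28.3784068050²
eq2: (x − 38.833)² + (y + 35.158)² = 6.0270366573²
eq3: (x − 13.054)² + (y + 13.221)² = 30.7115520988²
eq3−eq1, eq3−eq2 (x²,y² cancel):
  4.800·x − 62.592·y = 2013.253108
  51.558·x − 43.874·y = 3305.759357
det = 4.800·-43.874 − -62.592·51.558 = 3016.523136
x = (2013.253108·-43.874 − -62.592·3305.759357) / 3016.523136 = 39.311690
y = (4.800·3305.759357 − 2013.253108·51.558) / 3016.523136 = -29.150003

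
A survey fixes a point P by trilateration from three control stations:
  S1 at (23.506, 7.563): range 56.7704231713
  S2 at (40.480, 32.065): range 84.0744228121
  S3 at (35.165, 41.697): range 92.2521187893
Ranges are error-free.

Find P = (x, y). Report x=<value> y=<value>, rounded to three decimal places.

eq1: (x − 23.506)² + (y − 7.563)² = 56.7704231713²
eq2: (x − 40.480)² + (y − 32.065)² = 84.0744228121²
eq3: (x − 35.165)² + (y − 41.697)² = 92.2521187893²
eq2−eq3, eq2−eq1 (x²,y² cancel):
  -10.630·x + 19.264·y = -1133.522441
  -33.948·x − 49.004·y = 1788.564004
det = -10.630·-49.004 − 19.264·-33.948 = 1174.886792
x = (-1133.522441·-49.004 − 19.264·1788.564004) / 1174.886792 = 17.952569
y = (-10.630·1788.564004 − -1133.522441·-33.948) / 1174.886792 = -48.935145

x=17.953 y=-48.935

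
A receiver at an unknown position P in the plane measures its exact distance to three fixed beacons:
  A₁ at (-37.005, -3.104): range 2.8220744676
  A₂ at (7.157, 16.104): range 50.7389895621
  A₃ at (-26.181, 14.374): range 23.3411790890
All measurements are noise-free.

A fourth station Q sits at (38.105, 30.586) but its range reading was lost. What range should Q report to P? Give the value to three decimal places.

84.908

eq1: (x + 37.005)² + (y + 3.104)² = 2.8220744676²
eq2: (x − 7.157)² + (y − 16.104)² = 50.7389895621²
eq3: (x + 26.181)² + (y − 14.374)² = 23.3411790890²
eq2−eq1, eq2−eq3 (x²,y² cancel):
  -88.324·x − 38.416·y = 3634.924333
  -66.676·x − 3.460·y = 2611.129593
det = -88.324·-3.460 − -38.416·-66.676 = -2255.824176
x = (3634.924333·-3.460 − -38.416·2611.129593) / -2255.824176 = -38.891469
y = (-88.324·2611.129593 − 3634.924333·-66.676) / -2255.824176 = -5.202890
|P − Q| = √((-38.891469 − 38.105)² + (-5.202890 − 30.586)²) = 84.907602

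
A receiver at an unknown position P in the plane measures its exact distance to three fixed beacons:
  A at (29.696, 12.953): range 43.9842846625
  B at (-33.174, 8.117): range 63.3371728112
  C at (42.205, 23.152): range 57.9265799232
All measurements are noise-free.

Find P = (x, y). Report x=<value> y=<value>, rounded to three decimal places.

eq1: (x − 29.696)² + (y − 12.953)² = 43.9842846625²
eq2: (x + 33.174)² + (y − 8.117)² = 63.3371728112²
eq3: (x − 42.205)² + (y − 23.152)² = 57.9265799232²
eq1−eq3, eq1−eq2 (x²,y² cancel):
  25.018·x + 20.398·y = -153.226860
  -125.740·x − 9.672·y = -1960.212822
det = 25.018·-9.672 − 20.398·-125.740 = 2322.870424
x = (-153.226860·-9.672 − 20.398·-1960.212822) / 2322.870424 = 17.851375
y = (25.018·-1960.212822 − -153.226860·-125.740) / 2322.870424 = -29.406440

x=17.851 y=-29.406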